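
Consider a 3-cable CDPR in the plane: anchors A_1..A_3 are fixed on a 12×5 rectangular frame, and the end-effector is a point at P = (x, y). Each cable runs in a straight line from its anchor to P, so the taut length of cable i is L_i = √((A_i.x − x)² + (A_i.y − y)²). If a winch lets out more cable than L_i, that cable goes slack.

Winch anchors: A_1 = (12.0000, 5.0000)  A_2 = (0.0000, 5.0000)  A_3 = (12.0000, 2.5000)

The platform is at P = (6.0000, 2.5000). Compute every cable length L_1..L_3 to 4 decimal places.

(6.5000, 6.5000, 6.0000)

cable 1: Δx=6.0000, Δy=2.5000; L_1 = √(Δx²+Δy²) = 6.5000
cable 2: Δx=-6.0000, Δy=2.5000; L_2 = √(Δx²+Δy²) = 6.5000
cable 3: Δx=6.0000, Δy=0.0000; L_3 = √(Δx²+Δy²) = 6.0000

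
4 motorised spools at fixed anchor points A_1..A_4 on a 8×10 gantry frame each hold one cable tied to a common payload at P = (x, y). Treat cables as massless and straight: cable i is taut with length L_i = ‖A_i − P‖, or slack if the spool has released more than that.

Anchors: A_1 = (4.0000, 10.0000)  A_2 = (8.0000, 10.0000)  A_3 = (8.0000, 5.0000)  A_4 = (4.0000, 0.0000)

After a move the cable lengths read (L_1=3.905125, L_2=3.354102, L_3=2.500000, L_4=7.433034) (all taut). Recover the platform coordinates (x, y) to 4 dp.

(6.5000, 7.0000)

circle eqns → linear via eq_j − eq_1; set c_j = A_j·A_j − L_j²
c_1 = 16.0000+100.0000−15.2500 = 100.7500
-8.0000·x + 0.0000·y = c_1−c_2 = -52.0000
-8.0000·x + 10.0000·y = c_1−c_3 = 18.0000
0.0000·x + 20.0000·y = c_1−c_4 = 140.0000
solve first two rows → x=6.5000, y=7.0000
check cable 4: ‖A_4−P‖² = 55.2500 ≈ L_4² = 55.2500 ✓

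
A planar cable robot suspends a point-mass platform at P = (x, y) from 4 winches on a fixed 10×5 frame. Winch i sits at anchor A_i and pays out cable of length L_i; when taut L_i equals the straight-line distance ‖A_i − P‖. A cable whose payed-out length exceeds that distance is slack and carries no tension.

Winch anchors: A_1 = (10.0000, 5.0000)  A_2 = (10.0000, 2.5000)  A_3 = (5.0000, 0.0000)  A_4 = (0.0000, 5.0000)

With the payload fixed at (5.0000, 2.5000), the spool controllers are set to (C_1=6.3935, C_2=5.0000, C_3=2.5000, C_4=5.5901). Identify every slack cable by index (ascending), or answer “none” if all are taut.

1

cable 1: √((5.0000)²+(2.5000)²)=5.5902, C_1=6.3935: slack
cable 2: √((5.0000)²+(0.0000)²)=5.0000, C_2=5.0000: taut
cable 3: √((0.0000)²+(-2.5000)²)=2.5000, C_3=2.5000: taut
cable 4: √((-5.0000)²+(2.5000)²)=5.5902, C_4=5.5901: taut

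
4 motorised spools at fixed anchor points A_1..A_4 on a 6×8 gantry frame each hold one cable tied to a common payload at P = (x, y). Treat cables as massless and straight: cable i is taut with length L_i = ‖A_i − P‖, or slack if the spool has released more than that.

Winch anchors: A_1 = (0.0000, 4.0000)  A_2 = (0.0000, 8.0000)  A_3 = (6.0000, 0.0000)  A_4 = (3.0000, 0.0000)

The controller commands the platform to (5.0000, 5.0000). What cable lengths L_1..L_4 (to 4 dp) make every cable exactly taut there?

L_1: Δ = A_1−P = (-5.0000, -1.0000) → ‖Δ‖ = √26.0000 = 5.0990
L_2: Δ = A_2−P = (-5.0000, 3.0000) → ‖Δ‖ = √34.0000 = 5.8310
L_3: Δ = A_3−P = (1.0000, -5.0000) → ‖Δ‖ = √26.0000 = 5.0990
L_4: Δ = A_4−P = (-2.0000, -5.0000) → ‖Δ‖ = √29.0000 = 5.3852

(5.0990, 5.8310, 5.0990, 5.3852)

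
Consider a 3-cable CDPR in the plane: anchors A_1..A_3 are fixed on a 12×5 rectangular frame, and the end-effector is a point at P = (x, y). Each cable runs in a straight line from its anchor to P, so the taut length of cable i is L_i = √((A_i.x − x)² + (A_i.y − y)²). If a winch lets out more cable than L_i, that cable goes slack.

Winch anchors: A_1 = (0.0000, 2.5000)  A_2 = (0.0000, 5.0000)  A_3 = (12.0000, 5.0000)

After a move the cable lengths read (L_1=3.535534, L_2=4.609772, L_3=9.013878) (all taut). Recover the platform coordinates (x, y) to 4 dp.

expand ‖A_i−P‖²=L_i² and subtract eq 1 (q_i ≔ ‖A_i‖²−L_i²)
q_1 = 0.0000+6.2500−12.5000 = -6.2500
eq1−eq2 → [0.0000  -5.0000]·P = -10.0000
eq1−eq3 → [-24.0000  -5.0000]·P = -94.0000
2×2 solve → P = (3.5000, 2.0000)

(3.5000, 2.0000)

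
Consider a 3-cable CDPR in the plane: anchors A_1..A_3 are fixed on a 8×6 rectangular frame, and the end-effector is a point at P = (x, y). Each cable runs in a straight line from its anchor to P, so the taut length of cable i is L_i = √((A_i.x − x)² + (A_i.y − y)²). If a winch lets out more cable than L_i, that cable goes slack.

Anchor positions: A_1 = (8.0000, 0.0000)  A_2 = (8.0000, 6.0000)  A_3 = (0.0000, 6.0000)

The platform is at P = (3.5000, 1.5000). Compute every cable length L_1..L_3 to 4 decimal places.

L_1: Δ = A_1−P = (4.5000, -1.5000) → ‖Δ‖ = √22.5000 = 4.7434
L_2: Δ = A_2−P = (4.5000, 4.5000) → ‖Δ‖ = √40.5000 = 6.3640
L_3: Δ = A_3−P = (-3.5000, 4.5000) → ‖Δ‖ = √32.5000 = 5.7009

(4.7434, 6.3640, 5.7009)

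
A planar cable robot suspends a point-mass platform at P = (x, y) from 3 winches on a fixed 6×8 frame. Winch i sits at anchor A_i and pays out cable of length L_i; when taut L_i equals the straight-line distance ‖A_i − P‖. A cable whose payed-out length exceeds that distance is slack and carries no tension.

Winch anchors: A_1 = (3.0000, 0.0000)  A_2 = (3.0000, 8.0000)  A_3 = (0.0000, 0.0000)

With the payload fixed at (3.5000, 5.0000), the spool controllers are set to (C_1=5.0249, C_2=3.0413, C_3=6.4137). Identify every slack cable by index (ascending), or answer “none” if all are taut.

3

cable 1: √((-0.5000)²+(-5.0000)²)=5.0249, C_1=5.0249: taut
cable 2: √((-0.5000)²+(3.0000)²)=3.0414, C_2=3.0413: taut
cable 3: √((-3.5000)²+(-5.0000)²)=6.1033, C_3=6.4137: slack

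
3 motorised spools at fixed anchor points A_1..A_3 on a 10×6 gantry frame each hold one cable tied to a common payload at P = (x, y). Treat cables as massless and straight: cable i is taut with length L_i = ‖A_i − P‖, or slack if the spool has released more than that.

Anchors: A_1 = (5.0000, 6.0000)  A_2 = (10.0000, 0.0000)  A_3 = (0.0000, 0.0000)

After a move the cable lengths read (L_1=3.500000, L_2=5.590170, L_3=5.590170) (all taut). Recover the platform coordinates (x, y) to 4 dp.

each cable: (A_i−P)·(A_i−P) = L_i²; let k_i = ‖A_i‖²−L_i²
k_1 = 25.0000+36.0000−12.2500 = 48.7500
row 1: -10.0000x + 12.0000y = -20.0000  (k_2=68.7500)
row 2: 10.0000x + 12.0000y = 80.0000  (k_3=-31.2500)
Cramer on rows 1–2 → x = 5.0000, y = 2.5000

(5.0000, 2.5000)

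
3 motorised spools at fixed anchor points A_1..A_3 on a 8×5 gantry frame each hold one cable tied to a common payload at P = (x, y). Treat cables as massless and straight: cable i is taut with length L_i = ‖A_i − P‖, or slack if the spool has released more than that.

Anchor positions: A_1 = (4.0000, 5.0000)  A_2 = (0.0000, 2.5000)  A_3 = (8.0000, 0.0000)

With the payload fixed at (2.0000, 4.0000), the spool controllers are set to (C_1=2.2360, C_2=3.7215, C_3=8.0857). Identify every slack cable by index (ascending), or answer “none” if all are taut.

cable 1: L_1 = ‖A_1−P‖ = 2.2361;  C_1 = 2.2360 → taut
cable 2: L_2 = ‖A_2−P‖ = 2.5000;  C_2 = 3.7215 → slack
cable 3: L_3 = ‖A_3−P‖ = 7.2111;  C_3 = 8.0857 → slack

2, 3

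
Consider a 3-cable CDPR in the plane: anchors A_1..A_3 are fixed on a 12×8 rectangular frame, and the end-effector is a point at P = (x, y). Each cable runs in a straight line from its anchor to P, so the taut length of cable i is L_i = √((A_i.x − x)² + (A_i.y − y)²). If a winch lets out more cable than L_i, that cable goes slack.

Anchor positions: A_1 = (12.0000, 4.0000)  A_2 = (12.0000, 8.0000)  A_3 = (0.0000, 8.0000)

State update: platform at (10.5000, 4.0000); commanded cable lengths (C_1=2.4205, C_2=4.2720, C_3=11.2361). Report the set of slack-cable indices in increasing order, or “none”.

i=1: geometric 1.5000 vs commanded 2.4205 ⇒ slack
i=2: geometric 4.2720 vs commanded 4.2720 ⇒ taut
i=3: geometric 11.2361 vs commanded 11.2361 ⇒ taut

1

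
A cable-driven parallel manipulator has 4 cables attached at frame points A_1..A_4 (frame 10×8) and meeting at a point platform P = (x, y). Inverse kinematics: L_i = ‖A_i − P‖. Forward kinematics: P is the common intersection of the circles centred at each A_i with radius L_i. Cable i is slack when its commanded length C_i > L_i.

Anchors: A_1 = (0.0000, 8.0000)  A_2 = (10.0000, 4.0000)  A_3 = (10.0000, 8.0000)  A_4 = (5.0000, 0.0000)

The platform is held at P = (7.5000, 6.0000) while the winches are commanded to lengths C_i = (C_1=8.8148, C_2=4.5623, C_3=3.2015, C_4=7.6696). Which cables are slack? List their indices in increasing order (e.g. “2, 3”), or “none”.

1, 2, 4

cable 1: √((-7.5000)²+(2.0000)²)=7.7621, C_1=8.8148: slack
cable 2: √((2.5000)²+(-2.0000)²)=3.2016, C_2=4.5623: slack
cable 3: √((2.5000)²+(2.0000)²)=3.2016, C_3=3.2015: taut
cable 4: √((-2.5000)²+(-6.0000)²)=6.5000, C_4=7.6696: slack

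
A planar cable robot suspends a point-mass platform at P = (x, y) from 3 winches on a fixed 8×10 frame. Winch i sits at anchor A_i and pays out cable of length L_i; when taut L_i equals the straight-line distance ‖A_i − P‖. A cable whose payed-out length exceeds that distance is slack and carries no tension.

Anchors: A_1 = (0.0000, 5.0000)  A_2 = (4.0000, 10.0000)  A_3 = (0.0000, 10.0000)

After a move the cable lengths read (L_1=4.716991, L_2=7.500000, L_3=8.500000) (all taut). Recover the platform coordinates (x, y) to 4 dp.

(4.0000, 2.5000)

each cable: (A_i−P)·(A_i−P) = L_i²; let c_i = ‖A_i‖²−L_i²
c_1 = 0.0000+25.0000−22.2500 = 2.7500
row 1: -8.0000x − 10.0000y = -57.0000  (c_2=59.7500)
row 2: 0.0000x − 10.0000y = -25.0000  (c_3=27.7500)
Cramer on rows 1–2 → x = 4.0000, y = 2.5000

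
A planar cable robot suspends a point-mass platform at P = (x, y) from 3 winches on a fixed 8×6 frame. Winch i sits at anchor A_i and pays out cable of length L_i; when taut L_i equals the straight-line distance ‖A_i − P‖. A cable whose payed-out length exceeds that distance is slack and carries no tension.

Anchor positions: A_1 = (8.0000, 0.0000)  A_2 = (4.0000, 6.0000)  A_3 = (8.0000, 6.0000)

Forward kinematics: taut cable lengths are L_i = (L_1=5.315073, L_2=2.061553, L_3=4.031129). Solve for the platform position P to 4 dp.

each cable: (A_i−P)·(A_i−P) = L_i²; let c_i = ‖A_i‖²−L_i²
c_1 = 64.0000+0.0000−28.2500 = 35.7500
row 1: 8.0000x − 12.0000y = -12.0000  (c_2=47.7500)
row 2: 0.0000x − 12.0000y = -48.0000  (c_3=83.7500)
Cramer on rows 1–2 → x = 4.5000, y = 4.0000

(4.5000, 4.0000)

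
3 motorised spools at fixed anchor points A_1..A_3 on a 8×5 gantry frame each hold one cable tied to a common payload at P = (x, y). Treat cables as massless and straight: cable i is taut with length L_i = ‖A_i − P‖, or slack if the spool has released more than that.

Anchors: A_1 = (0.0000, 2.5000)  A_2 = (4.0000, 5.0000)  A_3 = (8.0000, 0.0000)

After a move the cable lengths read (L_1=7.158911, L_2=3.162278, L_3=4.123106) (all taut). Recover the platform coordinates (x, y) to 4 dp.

(7.0000, 4.0000)

each cable: (A_i−P)·(A_i−P) = L_i²; let c_i = ‖A_i‖²−L_i²
c_1 = 0.0000+6.2500−51.2500 = -45.0000
row 1: -8.0000x − 5.0000y = -76.0000  (c_2=31.0000)
row 2: -16.0000x + 5.0000y = -92.0000  (c_3=47.0000)
Cramer on rows 1–2 → x = 7.0000, y = 4.0000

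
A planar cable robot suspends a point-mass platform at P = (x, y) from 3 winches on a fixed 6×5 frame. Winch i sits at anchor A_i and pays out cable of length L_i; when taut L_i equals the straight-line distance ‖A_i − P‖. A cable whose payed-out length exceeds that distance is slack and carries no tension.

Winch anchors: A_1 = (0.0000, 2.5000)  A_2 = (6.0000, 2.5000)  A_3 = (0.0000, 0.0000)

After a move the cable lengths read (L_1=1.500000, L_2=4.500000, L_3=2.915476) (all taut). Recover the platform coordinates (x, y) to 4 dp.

(1.5000, 2.5000)

each cable: (A_i−P)·(A_i−P) = L_i²; let q_i = ‖A_i‖²−L_i²
q_1 = 0.0000+6.2500−2.2500 = 4.0000
row 1: -12.0000x + 0.0000y = -18.0000  (q_2=22.0000)
row 2: 0.0000x + 5.0000y = 12.5000  (q_3=-8.5000)
Cramer on rows 1–2 → x = 1.5000, y = 2.5000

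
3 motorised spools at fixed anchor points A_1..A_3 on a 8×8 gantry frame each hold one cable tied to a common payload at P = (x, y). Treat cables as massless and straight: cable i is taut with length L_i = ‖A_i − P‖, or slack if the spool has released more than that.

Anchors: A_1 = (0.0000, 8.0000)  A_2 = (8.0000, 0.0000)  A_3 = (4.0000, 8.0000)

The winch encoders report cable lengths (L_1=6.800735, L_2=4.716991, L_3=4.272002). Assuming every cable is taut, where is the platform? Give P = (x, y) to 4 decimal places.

(5.5000, 4.0000)

each cable: (A_i−P)·(A_i−P) = L_i²; let k_i = ‖A_i‖²−L_i²
k_1 = 0.0000+64.0000−46.2500 = 17.7500
row 1: -16.0000x + 16.0000y = -24.0000  (k_2=41.7500)
row 2: -8.0000x + 0.0000y = -44.0000  (k_3=61.7500)
Cramer on rows 1–2 → x = 5.5000, y = 4.0000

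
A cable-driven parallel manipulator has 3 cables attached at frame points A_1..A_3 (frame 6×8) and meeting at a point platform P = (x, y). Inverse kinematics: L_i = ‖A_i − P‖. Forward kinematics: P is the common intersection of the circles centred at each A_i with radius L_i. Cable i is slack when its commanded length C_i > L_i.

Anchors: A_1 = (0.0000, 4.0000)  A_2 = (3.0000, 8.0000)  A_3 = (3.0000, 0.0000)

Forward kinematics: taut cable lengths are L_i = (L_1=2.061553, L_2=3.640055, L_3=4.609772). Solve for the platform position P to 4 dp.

(2.0000, 4.5000)

circle eqns → linear via eq_j − eq_1; set k_j = A_j·A_j − L_j²
k_1 = 0.0000+16.0000−4.2500 = 11.7500
-6.0000·x − 8.0000·y = k_1−k_2 = -48.0000
-6.0000·x + 8.0000·y = k_1−k_3 = 24.0000
solve first two rows → x=2.0000, y=4.5000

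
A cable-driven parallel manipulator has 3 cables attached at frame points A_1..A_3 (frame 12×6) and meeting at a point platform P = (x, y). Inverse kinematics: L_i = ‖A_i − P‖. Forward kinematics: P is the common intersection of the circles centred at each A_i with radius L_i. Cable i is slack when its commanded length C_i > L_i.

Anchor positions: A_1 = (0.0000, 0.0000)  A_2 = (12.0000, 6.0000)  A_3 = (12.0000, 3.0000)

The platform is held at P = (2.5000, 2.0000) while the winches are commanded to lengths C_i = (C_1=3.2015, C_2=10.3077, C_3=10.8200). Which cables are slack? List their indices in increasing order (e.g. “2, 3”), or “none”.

cable 1: √((-2.5000)²+(-2.0000)²)=3.2016, C_1=3.2015: taut
cable 2: √((9.5000)²+(4.0000)²)=10.3078, C_2=10.3077: taut
cable 3: √((9.5000)²+(1.0000)²)=9.5525, C_3=10.8200: slack

3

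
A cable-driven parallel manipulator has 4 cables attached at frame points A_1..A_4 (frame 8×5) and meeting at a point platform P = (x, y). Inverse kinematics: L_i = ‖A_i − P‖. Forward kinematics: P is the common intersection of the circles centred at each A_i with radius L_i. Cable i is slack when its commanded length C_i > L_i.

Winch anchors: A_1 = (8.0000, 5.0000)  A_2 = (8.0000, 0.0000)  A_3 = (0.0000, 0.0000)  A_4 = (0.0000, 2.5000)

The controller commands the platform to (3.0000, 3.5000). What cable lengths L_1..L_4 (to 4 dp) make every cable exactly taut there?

(5.2202, 6.1033, 4.6098, 3.1623)

cable 1: Δx=5.0000, Δy=1.5000; L_1 = √(Δx²+Δy²) = 5.2202
cable 2: Δx=5.0000, Δy=-3.5000; L_2 = √(Δx²+Δy²) = 6.1033
cable 3: Δx=-3.0000, Δy=-3.5000; L_3 = √(Δx²+Δy²) = 4.6098
cable 4: Δx=-3.0000, Δy=-1.0000; L_4 = √(Δx²+Δy²) = 3.1623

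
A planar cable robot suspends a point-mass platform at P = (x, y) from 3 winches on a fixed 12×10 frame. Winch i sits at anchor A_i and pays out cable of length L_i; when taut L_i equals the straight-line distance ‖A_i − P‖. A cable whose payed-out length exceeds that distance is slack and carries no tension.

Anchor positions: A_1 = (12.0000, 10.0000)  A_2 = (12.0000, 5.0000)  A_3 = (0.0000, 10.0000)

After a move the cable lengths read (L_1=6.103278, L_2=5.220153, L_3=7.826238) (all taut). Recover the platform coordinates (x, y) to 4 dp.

(7.0000, 6.5000)

each cable: (A_i−P)·(A_i−P) = L_i²; let c_i = ‖A_i‖²−L_i²
c_1 = 144.0000+100.0000−37.2500 = 206.7500
row 1: 0.0000x + 10.0000y = 65.0000  (c_2=141.7500)
row 2: 24.0000x + 0.0000y = 168.0000  (c_3=38.7500)
Cramer on rows 1–2 → x = 7.0000, y = 6.5000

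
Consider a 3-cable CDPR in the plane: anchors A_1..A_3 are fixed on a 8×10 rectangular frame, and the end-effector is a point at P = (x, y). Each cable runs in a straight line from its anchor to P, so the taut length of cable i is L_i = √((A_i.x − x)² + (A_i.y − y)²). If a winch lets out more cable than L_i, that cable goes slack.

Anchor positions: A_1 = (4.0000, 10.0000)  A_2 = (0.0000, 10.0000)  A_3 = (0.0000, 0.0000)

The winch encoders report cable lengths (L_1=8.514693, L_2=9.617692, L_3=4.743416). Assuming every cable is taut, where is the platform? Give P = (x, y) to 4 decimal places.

each cable: (A_i−P)·(A_i−P) = L_i²; let q_i = ‖A_i‖²−L_i²
q_1 = 16.0000+100.0000−72.5000 = 43.5000
row 1: 8.0000x + 0.0000y = 36.0000  (q_2=7.5000)
row 2: 8.0000x + 20.0000y = 66.0000  (q_3=-22.5000)
Cramer on rows 1–2 → x = 4.5000, y = 1.5000

(4.5000, 1.5000)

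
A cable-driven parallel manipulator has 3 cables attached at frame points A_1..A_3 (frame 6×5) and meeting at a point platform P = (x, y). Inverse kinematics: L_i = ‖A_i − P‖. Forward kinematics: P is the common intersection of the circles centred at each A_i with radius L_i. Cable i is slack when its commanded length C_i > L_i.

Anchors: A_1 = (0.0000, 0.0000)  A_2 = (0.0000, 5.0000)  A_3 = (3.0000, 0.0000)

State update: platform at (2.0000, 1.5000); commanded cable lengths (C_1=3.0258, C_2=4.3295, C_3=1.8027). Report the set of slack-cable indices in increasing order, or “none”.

cable 1: √((-2.0000)²+(-1.5000)²)=2.5000, C_1=3.0258: slack
cable 2: √((-2.0000)²+(3.5000)²)=4.0311, C_2=4.3295: slack
cable 3: √((1.0000)²+(-1.5000)²)=1.8028, C_3=1.8027: taut

1, 2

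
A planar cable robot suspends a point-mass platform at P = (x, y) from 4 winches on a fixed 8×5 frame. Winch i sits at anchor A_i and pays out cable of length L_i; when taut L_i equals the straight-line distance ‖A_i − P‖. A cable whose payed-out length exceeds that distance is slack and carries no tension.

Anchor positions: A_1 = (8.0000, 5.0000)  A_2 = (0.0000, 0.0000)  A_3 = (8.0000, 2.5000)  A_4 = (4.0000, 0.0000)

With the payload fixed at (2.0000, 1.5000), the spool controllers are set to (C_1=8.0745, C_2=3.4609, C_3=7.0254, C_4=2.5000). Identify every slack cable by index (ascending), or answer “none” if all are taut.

cable 1: L_1 = ‖A_1−P‖ = 6.9462;  C_1 = 8.0745 → slack
cable 2: L_2 = ‖A_2−P‖ = 2.5000;  C_2 = 3.4609 → slack
cable 3: L_3 = ‖A_3−P‖ = 6.0828;  C_3 = 7.0254 → slack
cable 4: L_4 = ‖A_4−P‖ = 2.5000;  C_4 = 2.5000 → taut

1, 2, 3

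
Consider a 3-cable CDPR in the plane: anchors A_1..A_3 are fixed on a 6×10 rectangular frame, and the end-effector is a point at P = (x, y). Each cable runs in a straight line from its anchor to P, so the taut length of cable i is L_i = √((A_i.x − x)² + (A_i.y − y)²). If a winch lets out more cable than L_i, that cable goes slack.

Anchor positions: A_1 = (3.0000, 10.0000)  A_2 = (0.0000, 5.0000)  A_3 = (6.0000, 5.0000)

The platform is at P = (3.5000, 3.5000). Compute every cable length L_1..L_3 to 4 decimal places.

(6.5192, 3.8079, 2.9155)

L_1 = √((3.0000−3.5000)² + (10.0000−3.5000)²) = 6.5192
L_2 = √((0.0000−3.5000)² + (5.0000−3.5000)²) = 3.8079
L_3 = √((6.0000−3.5000)² + (5.0000−3.5000)²) = 2.9155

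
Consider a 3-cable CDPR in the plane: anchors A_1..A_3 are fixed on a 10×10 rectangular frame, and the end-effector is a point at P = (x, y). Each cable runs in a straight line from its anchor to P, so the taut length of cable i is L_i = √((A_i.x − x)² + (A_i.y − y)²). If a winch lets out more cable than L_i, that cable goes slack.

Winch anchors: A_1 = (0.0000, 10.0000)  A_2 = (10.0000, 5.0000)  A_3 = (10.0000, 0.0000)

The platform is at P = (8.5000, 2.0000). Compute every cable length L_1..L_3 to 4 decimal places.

cable 1: Δx=-8.5000, Δy=8.0000; L_1 = √(Δx²+Δy²) = 11.6726
cable 2: Δx=1.5000, Δy=3.0000; L_2 = √(Δx²+Δy²) = 3.3541
cable 3: Δx=1.5000, Δy=-2.0000; L_3 = √(Δx²+Δy²) = 2.5000

(11.6726, 3.3541, 2.5000)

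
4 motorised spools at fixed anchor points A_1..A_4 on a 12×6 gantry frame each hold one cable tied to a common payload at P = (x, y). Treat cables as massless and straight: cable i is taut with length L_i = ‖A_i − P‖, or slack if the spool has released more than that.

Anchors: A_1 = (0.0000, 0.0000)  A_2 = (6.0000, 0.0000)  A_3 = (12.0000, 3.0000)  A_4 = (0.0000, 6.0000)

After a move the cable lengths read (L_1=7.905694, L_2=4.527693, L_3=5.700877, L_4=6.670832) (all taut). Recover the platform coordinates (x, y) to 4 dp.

circle eqns → linear via eq_j − eq_1; set k_j = A_j·A_j − L_j²
k_1 = 0.0000+0.0000−62.5000 = -62.5000
-12.0000·x + 0.0000·y = k_1−k_2 = -78.0000
-24.0000·x − 6.0000·y = k_1−k_3 = -183.0000
0.0000·x − 12.0000·y = k_1−k_4 = -54.0000
solve first two rows → x=6.5000, y=4.5000
check cable 4: ‖A_4−P‖² = 44.5000 ≈ L_4² = 44.5000 ✓

(6.5000, 4.5000)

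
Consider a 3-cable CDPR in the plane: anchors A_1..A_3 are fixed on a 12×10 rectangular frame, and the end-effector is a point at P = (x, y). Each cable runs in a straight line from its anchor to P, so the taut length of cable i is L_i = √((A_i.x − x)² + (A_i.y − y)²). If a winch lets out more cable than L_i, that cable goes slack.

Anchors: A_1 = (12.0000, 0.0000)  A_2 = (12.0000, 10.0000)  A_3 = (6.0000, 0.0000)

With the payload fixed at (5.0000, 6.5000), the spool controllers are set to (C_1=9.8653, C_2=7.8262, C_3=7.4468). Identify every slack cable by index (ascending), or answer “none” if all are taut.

1, 3

i=1: geometric 9.5525 vs commanded 9.8653 ⇒ slack
i=2: geometric 7.8262 vs commanded 7.8262 ⇒ taut
i=3: geometric 6.5765 vs commanded 7.4468 ⇒ slack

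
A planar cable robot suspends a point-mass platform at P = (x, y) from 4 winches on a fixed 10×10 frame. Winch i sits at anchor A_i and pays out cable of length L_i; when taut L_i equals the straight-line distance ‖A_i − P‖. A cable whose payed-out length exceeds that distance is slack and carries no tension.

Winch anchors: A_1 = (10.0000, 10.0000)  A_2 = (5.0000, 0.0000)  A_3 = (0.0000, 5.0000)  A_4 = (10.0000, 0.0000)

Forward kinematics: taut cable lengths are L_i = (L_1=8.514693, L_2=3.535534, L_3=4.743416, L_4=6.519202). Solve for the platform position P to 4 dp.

(4.5000, 3.5000)

each cable: (A_i−P)·(A_i−P) = L_i²; let k_i = ‖A_i‖²−L_i²
k_1 = 100.0000+100.0000−72.5000 = 127.5000
row 1: 10.0000x + 20.0000y = 115.0000  (k_2=12.5000)
row 2: 20.0000x + 10.0000y = 125.0000  (k_3=2.5000)
row 3: 0.0000x + 20.0000y = 70.0000  (k_4=57.5000)
Cramer on rows 1–2 → x = 4.5000, y = 3.5000
check cable 4: ‖A_4−P‖² = 42.5000 ≈ L_4² = 42.5000 ✓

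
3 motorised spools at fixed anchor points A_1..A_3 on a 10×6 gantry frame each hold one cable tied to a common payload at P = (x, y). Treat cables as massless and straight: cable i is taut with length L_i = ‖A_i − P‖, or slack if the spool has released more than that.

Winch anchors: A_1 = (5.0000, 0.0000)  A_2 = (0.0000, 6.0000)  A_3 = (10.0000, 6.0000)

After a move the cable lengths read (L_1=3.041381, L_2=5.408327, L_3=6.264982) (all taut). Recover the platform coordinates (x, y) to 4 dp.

circle eqns → linear via eq_j − eq_1; set c_j = A_j·A_j − L_j²
c_1 = 25.0000+0.0000−9.2500 = 15.7500
10.0000·x − 12.0000·y = c_1−c_2 = 9.0000
-10.0000·x − 12.0000·y = c_1−c_3 = -81.0000
solve first two rows → x=4.5000, y=3.0000

(4.5000, 3.0000)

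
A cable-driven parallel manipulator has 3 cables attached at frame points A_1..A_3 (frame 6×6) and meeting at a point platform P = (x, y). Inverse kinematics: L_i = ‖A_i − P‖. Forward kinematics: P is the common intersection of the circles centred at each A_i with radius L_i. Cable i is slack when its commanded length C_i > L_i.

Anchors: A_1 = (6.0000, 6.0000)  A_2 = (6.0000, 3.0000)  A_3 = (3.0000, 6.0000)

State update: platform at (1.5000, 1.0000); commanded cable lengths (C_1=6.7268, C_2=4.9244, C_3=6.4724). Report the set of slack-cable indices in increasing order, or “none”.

i=1: geometric 6.7268 vs commanded 6.7268 ⇒ taut
i=2: geometric 4.9244 vs commanded 4.9244 ⇒ taut
i=3: geometric 5.2202 vs commanded 6.4724 ⇒ slack

3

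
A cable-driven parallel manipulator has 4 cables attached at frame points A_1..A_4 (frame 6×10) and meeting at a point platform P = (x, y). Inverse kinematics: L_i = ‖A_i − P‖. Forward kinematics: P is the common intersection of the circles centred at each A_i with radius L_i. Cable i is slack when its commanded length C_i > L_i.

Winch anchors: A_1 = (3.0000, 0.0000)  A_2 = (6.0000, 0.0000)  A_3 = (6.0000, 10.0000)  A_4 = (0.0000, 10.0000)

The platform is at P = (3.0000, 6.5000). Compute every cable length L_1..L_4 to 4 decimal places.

(6.5000, 7.1589, 4.6098, 4.6098)

cable 1: Δx=0.0000, Δy=-6.5000; L_1 = √(Δx²+Δy²) = 6.5000
cable 2: Δx=3.0000, Δy=-6.5000; L_2 = √(Δx²+Δy²) = 7.1589
cable 3: Δx=3.0000, Δy=3.5000; L_3 = √(Δx²+Δy²) = 4.6098
cable 4: Δx=-3.0000, Δy=3.5000; L_4 = √(Δx²+Δy²) = 4.6098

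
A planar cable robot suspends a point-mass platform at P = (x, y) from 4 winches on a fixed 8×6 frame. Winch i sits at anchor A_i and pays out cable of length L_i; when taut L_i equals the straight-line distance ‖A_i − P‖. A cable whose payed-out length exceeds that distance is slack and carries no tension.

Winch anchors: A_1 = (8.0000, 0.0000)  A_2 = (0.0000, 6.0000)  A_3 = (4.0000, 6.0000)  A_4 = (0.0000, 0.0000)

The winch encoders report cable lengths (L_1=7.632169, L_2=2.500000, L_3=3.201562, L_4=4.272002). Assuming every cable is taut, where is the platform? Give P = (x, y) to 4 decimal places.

(1.5000, 4.0000)

expand ‖A_i−P‖²=L_i² and subtract eq 1 (c_i ≔ ‖A_i‖²−L_i²)
c_1 = 64.0000+0.0000−58.2500 = 5.7500
eq1−eq2 → [16.0000  -12.0000]·P = -24.0000
eq1−eq3 → [8.0000  -12.0000]·P = -36.0000
eq1−eq4 → [16.0000  0.0000]·P = 24.0000
2×2 solve → P = (1.5000, 4.0000)
check cable 4: ‖A_4−P‖² = 18.2500 ≈ L_4² = 18.2500 ✓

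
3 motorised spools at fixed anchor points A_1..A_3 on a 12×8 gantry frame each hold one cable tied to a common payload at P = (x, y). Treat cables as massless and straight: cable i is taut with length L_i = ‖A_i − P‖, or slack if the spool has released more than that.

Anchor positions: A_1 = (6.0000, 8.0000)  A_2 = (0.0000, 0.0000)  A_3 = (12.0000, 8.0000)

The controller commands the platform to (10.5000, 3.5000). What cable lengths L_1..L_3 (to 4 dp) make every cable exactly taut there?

(6.3640, 11.0680, 4.7434)

cable 1: Δx=-4.5000, Δy=4.5000; L_1 = √(Δx²+Δy²) = 6.3640
cable 2: Δx=-10.5000, Δy=-3.5000; L_2 = √(Δx²+Δy²) = 11.0680
cable 3: Δx=1.5000, Δy=4.5000; L_3 = √(Δx²+Δy²) = 4.7434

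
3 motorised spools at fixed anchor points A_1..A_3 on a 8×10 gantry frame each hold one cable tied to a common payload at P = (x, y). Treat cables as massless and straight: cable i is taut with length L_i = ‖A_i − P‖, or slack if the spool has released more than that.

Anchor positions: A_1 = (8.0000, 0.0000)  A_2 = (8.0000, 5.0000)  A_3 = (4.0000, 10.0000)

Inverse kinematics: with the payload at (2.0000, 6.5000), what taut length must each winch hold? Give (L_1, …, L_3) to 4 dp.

L_1: Δ = A_1−P = (6.0000, -6.5000) → ‖Δ‖ = √78.2500 = 8.8459
L_2: Δ = A_2−P = (6.0000, -1.5000) → ‖Δ‖ = √38.2500 = 6.1847
L_3: Δ = A_3−P = (2.0000, 3.5000) → ‖Δ‖ = √16.2500 = 4.0311

(8.8459, 6.1847, 4.0311)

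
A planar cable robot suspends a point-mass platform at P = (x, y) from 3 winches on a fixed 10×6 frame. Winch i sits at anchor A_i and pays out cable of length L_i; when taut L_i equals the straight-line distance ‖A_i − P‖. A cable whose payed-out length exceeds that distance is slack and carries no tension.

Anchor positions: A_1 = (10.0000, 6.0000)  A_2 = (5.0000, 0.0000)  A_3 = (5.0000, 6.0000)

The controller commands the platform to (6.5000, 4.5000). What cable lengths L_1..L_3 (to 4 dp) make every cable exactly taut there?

L_1: Δ = A_1−P = (3.5000, 1.5000) → ‖Δ‖ = √14.5000 = 3.8079
L_2: Δ = A_2−P = (-1.5000, -4.5000) → ‖Δ‖ = √22.5000 = 4.7434
L_3: Δ = A_3−P = (-1.5000, 1.5000) → ‖Δ‖ = √4.5000 = 2.1213

(3.8079, 4.7434, 2.1213)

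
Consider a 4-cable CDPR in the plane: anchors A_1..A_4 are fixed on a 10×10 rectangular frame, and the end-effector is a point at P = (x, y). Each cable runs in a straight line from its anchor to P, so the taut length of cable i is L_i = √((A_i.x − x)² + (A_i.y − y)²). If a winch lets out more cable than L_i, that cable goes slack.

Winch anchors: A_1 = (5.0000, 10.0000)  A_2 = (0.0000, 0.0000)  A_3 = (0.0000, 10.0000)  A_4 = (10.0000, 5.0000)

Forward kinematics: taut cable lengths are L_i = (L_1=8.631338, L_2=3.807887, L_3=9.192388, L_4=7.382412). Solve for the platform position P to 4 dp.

each cable: (A_i−P)·(A_i−P) = L_i²; let c_i = ‖A_i‖²−L_i²
c_1 = 25.0000+100.0000−74.5000 = 50.5000
row 1: 10.0000x + 20.0000y = 65.0000  (c_2=-14.5000)
row 2: 10.0000x + 0.0000y = 35.0000  (c_3=15.5000)
row 3: -10.0000x + 10.0000y = -20.0000  (c_4=70.5000)
Cramer on rows 1–2 → x = 3.5000, y = 1.5000
check cable 4: ‖A_4−P‖² = 54.5000 ≈ L_4² = 54.5000 ✓

(3.5000, 1.5000)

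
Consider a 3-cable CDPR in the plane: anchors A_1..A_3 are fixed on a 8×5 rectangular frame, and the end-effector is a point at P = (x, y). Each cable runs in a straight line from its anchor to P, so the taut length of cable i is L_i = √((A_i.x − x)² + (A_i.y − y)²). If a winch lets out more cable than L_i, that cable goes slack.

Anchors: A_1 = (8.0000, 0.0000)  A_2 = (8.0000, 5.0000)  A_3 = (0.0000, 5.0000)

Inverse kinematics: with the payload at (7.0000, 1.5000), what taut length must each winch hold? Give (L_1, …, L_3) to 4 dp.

cable 1: Δx=1.0000, Δy=-1.5000; L_1 = √(Δx²+Δy²) = 1.8028
cable 2: Δx=1.0000, Δy=3.5000; L_2 = √(Δx²+Δy²) = 3.6401
cable 3: Δx=-7.0000, Δy=3.5000; L_3 = √(Δx²+Δy²) = 7.8262

(1.8028, 3.6401, 7.8262)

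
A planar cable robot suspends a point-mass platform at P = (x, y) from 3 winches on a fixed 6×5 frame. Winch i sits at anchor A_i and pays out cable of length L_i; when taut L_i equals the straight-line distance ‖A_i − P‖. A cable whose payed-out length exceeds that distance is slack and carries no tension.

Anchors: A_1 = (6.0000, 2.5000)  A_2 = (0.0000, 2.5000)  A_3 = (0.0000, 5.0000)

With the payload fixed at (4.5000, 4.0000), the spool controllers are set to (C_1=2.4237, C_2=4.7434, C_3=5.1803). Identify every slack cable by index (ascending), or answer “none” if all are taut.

1, 3

cable 1: L_1 = ‖A_1−P‖ = 2.1213;  C_1 = 2.4237 → slack
cable 2: L_2 = ‖A_2−P‖ = 4.7434;  C_2 = 4.7434 → taut
cable 3: L_3 = ‖A_3−P‖ = 4.6098;  C_3 = 5.1803 → slack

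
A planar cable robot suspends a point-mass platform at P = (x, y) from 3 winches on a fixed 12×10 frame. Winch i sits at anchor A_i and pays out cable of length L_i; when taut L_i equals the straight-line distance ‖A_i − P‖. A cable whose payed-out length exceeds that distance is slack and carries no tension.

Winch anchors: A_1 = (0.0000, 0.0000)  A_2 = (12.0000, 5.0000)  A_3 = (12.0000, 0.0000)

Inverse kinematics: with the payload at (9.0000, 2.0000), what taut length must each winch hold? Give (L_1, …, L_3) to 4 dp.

cable 1: Δx=-9.0000, Δy=-2.0000; L_1 = √(Δx²+Δy²) = 9.2195
cable 2: Δx=3.0000, Δy=3.0000; L_2 = √(Δx²+Δy²) = 4.2426
cable 3: Δx=3.0000, Δy=-2.0000; L_3 = √(Δx²+Δy²) = 3.6056

(9.2195, 4.2426, 3.6056)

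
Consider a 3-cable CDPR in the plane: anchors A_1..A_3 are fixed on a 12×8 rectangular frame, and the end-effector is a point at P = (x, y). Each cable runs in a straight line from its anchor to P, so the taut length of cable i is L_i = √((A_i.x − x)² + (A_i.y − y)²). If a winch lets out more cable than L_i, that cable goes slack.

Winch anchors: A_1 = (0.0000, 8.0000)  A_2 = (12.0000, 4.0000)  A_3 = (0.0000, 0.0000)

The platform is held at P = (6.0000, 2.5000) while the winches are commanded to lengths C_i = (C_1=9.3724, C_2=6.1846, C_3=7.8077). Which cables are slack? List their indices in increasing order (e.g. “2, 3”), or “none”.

1, 3

cable 1: √((-6.0000)²+(5.5000)²)=8.1394, C_1=9.3724: slack
cable 2: √((6.0000)²+(1.5000)²)=6.1847, C_2=6.1846: taut
cable 3: √((-6.0000)²+(-2.5000)²)=6.5000, C_3=7.8077: slack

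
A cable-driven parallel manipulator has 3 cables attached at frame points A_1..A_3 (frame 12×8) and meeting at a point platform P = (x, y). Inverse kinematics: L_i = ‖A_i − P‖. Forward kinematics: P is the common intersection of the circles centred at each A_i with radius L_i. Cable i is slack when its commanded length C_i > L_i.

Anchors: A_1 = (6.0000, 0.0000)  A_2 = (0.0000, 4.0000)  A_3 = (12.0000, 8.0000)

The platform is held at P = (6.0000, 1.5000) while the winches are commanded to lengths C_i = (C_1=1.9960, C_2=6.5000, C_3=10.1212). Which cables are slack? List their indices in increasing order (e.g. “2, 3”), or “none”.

1, 3

cable 1: √((0.0000)²+(-1.5000)²)=1.5000, C_1=1.9960: slack
cable 2: √((-6.0000)²+(2.5000)²)=6.5000, C_2=6.5000: taut
cable 3: √((6.0000)²+(6.5000)²)=8.8459, C_3=10.1212: slack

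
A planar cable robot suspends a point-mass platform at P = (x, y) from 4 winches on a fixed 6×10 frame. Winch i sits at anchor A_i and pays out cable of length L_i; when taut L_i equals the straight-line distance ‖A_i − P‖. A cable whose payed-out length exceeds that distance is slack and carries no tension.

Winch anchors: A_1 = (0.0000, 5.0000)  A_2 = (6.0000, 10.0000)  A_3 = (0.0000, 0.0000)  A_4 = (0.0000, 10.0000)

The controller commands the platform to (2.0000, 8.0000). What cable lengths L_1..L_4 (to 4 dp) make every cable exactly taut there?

(3.6056, 4.4721, 8.2462, 2.8284)

L_1: Δ = A_1−P = (-2.0000, -3.0000) → ‖Δ‖ = √13.0000 = 3.6056
L_2: Δ = A_2−P = (4.0000, 2.0000) → ‖Δ‖ = √20.0000 = 4.4721
L_3: Δ = A_3−P = (-2.0000, -8.0000) → ‖Δ‖ = √68.0000 = 8.2462
L_4: Δ = A_4−P = (-2.0000, 2.0000) → ‖Δ‖ = √8.0000 = 2.8284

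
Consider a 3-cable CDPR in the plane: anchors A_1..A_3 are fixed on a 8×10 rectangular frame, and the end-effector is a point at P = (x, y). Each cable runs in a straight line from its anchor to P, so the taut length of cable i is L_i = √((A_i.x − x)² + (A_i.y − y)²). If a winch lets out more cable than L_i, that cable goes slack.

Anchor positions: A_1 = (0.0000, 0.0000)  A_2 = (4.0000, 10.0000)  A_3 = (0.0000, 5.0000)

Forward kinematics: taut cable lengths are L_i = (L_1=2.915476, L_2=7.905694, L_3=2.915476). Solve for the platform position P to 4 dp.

each cable: (A_i−P)·(A_i−P) = L_i²; let k_i = ‖A_i‖²−L_i²
k_1 = 0.0000+0.0000−8.5000 = -8.5000
row 1: -8.0000x − 20.0000y = -62.0000  (k_2=53.5000)
row 2: 0.0000x − 10.0000y = -25.0000  (k_3=16.5000)
Cramer on rows 1–2 → x = 1.5000, y = 2.5000

(1.5000, 2.5000)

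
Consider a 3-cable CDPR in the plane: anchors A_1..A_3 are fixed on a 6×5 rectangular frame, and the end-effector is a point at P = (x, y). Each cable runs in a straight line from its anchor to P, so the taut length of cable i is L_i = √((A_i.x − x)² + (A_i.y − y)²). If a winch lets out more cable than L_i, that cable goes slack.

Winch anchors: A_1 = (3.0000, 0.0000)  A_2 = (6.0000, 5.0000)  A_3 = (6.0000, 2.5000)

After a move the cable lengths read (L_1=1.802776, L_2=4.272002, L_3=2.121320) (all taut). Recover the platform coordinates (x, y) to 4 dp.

each cable: (A_i−P)·(A_i−P) = L_i²; let q_i = ‖A_i‖²−L_i²
q_1 = 9.0000+0.0000−3.2500 = 5.7500
row 1: -6.0000x − 10.0000y = -37.0000  (q_2=42.7500)
row 2: -6.0000x − 5.0000y = -32.0000  (q_3=37.7500)
Cramer on rows 1–2 → x = 4.5000, y = 1.0000

(4.5000, 1.0000)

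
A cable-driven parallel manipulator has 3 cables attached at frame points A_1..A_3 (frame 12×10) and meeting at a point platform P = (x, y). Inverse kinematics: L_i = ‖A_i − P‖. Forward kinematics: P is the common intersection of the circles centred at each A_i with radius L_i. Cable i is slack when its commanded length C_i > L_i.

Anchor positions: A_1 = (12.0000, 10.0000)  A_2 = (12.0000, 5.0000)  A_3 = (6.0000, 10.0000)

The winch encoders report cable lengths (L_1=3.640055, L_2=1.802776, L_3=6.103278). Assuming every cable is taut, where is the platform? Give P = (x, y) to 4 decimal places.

(11.0000, 6.5000)

expand ‖A_i−P‖²=L_i² and subtract eq 1 (q_i ≔ ‖A_i‖²−L_i²)
q_1 = 144.0000+100.0000−13.2500 = 230.7500
eq1−eq2 → [0.0000  10.0000]·P = 65.0000
eq1−eq3 → [12.0000  0.0000]·P = 132.0000
2×2 solve → P = (11.0000, 6.5000)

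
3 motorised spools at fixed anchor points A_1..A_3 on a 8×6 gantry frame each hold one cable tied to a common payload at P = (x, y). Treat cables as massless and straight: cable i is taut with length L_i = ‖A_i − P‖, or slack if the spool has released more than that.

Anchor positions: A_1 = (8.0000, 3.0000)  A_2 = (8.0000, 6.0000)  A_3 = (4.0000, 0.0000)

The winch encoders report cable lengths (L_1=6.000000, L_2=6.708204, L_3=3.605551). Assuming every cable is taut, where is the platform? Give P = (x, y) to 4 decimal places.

each cable: (A_i−P)·(A_i−P) = L_i²; let k_i = ‖A_i‖²−L_i²
k_1 = 64.0000+9.0000−36.0000 = 37.0000
row 1: 0.0000x − 6.0000y = -18.0000  (k_2=55.0000)
row 2: 8.0000x + 6.0000y = 34.0000  (k_3=3.0000)
Cramer on rows 1–2 → x = 2.0000, y = 3.0000

(2.0000, 3.0000)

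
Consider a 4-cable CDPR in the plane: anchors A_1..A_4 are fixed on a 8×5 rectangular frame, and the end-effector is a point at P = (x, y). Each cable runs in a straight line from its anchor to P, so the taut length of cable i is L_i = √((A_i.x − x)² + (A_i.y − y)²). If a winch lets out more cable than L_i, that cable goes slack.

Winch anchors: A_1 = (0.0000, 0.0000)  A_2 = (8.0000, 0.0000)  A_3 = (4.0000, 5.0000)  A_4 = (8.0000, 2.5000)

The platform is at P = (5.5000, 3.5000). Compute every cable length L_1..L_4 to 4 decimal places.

L_1: Δ = A_1−P = (-5.5000, -3.5000) → ‖Δ‖ = √42.5000 = 6.5192
L_2: Δ = A_2−P = (2.5000, -3.5000) → ‖Δ‖ = √18.5000 = 4.3012
L_3: Δ = A_3−P = (-1.5000, 1.5000) → ‖Δ‖ = √4.5000 = 2.1213
L_4: Δ = A_4−P = (2.5000, -1.0000) → ‖Δ‖ = √7.2500 = 2.6926

(6.5192, 4.3012, 2.1213, 2.6926)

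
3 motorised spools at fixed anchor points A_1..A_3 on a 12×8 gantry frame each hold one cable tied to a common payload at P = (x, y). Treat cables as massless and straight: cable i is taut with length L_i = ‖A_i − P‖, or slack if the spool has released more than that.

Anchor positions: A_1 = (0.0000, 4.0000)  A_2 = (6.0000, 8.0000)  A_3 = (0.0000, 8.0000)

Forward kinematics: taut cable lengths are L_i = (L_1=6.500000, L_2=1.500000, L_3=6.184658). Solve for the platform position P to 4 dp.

each cable: (A_i−P)·(A_i−P) = L_i²; let q_i = ‖A_i‖²−L_i²
q_1 = 0.0000+16.0000−42.2500 = -26.2500
row 1: -12.0000x − 8.0000y = -124.0000  (q_2=97.7500)
row 2: 0.0000x − 8.0000y = -52.0000  (q_3=25.7500)
Cramer on rows 1–2 → x = 6.0000, y = 6.5000

(6.0000, 6.5000)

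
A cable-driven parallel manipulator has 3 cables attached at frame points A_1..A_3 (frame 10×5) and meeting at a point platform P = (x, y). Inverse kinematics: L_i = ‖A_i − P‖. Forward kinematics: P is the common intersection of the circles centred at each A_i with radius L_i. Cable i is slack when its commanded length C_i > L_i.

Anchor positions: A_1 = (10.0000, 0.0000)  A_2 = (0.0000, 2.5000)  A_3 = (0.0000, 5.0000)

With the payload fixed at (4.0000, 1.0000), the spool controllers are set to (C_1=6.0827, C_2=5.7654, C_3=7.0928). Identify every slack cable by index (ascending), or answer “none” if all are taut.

i=1: geometric 6.0828 vs commanded 6.0827 ⇒ taut
i=2: geometric 4.2720 vs commanded 5.7654 ⇒ slack
i=3: geometric 5.6569 vs commanded 7.0928 ⇒ slack

2, 3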